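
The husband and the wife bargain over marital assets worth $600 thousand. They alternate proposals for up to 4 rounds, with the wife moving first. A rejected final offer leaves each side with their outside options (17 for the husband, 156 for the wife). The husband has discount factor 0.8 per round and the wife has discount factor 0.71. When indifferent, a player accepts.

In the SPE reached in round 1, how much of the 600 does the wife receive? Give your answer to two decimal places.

259.05

Round 4 (the husband proposes): the wife gets 156 if talks fail, so the husband offers 156 and keeps 444.
Round 3 (the wife proposes): the husband can get 444 next round, worth 0.8 × 444 = 355.2 now; the wife offers that and keeps 244.8.
Round 2 (the husband proposes): the wife can get 244.8 next round, worth 0.71 × 244.8 = 173.808 now, so the husband offers 173.808, keeping 426.192.
Round 1 (the wife proposes): the husband can get 426.192 next round, worth 0.8 × 426.192 = 340.9536 now. The wife offers 340.9536 and keeps 600 − 340.9536 = 259.0464.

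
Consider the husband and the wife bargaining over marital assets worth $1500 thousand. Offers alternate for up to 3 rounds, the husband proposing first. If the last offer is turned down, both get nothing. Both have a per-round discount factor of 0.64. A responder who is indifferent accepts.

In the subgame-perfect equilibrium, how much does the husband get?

Round 3 (the husband proposes): rejection yields 0 for the wife; the husband offers 0 and keeps 1500.
Round 2 (the wife proposes): the husband can get 1500 next round, worth 0.64 × 1500 = 960 now; the wife offers that and keeps 540.
Round 1 (the husband proposes): the wife can get 540 next round, worth 0.64 × 540 = 345.6 now, so the husband offers 345.6, keeping 1154.4.

1154.4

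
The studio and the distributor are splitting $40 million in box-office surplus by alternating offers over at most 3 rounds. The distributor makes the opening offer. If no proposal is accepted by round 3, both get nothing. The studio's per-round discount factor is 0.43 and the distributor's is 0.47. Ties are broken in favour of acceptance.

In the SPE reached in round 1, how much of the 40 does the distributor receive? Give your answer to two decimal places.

30.88

Round 3 (the distributor proposes): the studio will accept anything ≥ 0, so the distributor offers 0 and keeps 40.
Round 2 (the studio proposes): the distributor can get 40 next round, worth 0.47 × 40 = 18.8 now, so the studio offers 18.8, keeping 21.2.
Round 1 (the distributor proposes): the studio can get 21.2 next round, worth 0.43 × 21.2 = 9.116 now; the distributor offers that and keeps 30.884.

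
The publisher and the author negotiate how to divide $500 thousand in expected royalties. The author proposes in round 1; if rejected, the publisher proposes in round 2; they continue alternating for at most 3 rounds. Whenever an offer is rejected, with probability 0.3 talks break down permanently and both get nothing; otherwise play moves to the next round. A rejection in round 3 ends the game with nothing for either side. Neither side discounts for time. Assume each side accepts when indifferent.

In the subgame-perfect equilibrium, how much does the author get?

Round 3 (the author proposes): rejection yields 0 for the publisher; the author offers 0 and keeps 500.
Round 2 (the publisher proposes): rejecting gives the author an expected 0.7 × 500 = 350, so the publisher offers 350, keeping 150.
Round 1 (the author proposes): rejecting gives the publisher an expected 0.7 × 150 = 105, so the author offers 105, keeping 395.

395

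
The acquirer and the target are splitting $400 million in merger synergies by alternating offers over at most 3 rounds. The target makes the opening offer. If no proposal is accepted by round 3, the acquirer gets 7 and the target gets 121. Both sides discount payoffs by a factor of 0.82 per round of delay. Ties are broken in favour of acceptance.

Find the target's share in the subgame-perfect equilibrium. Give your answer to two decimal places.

Solve by backward induction from round 3.
Round 3 (the target proposes): the acquirer gets 7 if talks fail, so the target offers 7 and keeps 393.
Round 2 (the acquirer proposes): the target can get 393 next round, worth 0.82 × 393 = 322.26 now, so the acquirer offers 322.26, keeping 77.74.
Round 1 (the target proposes): the acquirer can get 77.74 next round, worth 0.82 × 77.74 = 63.7468 now. The target offers 63.7468 and keeps 400 − 63.7468 = 336.2532.

336.25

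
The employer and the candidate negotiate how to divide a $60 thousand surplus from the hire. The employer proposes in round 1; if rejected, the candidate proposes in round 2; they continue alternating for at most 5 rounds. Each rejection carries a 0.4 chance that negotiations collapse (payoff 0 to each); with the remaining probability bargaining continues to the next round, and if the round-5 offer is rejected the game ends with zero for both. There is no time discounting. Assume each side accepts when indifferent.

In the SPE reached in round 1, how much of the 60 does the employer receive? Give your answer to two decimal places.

By backward induction:
Round 5 (the employer proposes): rejection yields 0 for the candidate; the employer offers 0 and keeps 60.
Round 4 (the candidate proposes): rejecting gives the employer an expected 0.6 × 60 = 36; the candidate offers that and keeps 24.
Round 3 (the employer proposes): rejecting gives the candidate an expected 0.6 × 24 = 14.4; the employer offers that and keeps 45.6.
Round 2 (the candidate proposes): rejecting gives the employer an expected 0.6 × 45.6 = 27.36, so the candidate offers 27.36, keeping 32.64.
Round 1 (the employer proposes): rejecting gives the candidate an expected 0.6 × 32.64 = 19.584; the employer offers that and keeps 40.416.

40.42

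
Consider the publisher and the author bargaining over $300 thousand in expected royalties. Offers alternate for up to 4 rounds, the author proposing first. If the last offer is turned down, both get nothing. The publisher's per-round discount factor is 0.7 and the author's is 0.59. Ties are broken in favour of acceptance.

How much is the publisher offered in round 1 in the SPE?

172.83

Round 4 (the publisher proposes): the author will accept anything ≥ 0, so the publisher offers 0 and keeps 300.
Round 3 (the author proposes): the publisher can get 300 next round, worth 0.7 × 300 = 210 now. The author offers 210 and keeps 300 − 210 = 90.
Round 2 (the publisher proposes): the author can get 90 next round, worth 0.59 × 90 = 53.1 now; the publisher offers that and keeps 246.9.
Round 1 (the author proposes): the publisher can get 246.9 next round, worth 0.7 × 246.9 = 172.83 now; the author offers that and keeps 127.17.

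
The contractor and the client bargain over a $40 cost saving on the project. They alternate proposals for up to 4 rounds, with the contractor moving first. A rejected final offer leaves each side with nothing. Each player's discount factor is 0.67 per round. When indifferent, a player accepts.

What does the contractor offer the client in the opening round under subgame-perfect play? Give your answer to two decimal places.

By backward induction:
Round 4 (the client proposes): the contractor will accept anything ≥ 0, so the client offers 0 and keeps 40.
Round 3 (the contractor proposes): the client can get 40 next round, worth 0.67 × 40 = 26.8 now; the contractor offers that and keeps 13.2.
Round 2 (the client proposes): the contractor can get 13.2 next round, worth 0.67 × 13.2 = 8.844 now, so the client offers 8.844, keeping 31.156.
Round 1 (the contractor proposes): the client can get 31.156 next round, worth 0.67 × 31.156 = 20.87452 now; the contractor offers that and keeps 19.12548.

20.87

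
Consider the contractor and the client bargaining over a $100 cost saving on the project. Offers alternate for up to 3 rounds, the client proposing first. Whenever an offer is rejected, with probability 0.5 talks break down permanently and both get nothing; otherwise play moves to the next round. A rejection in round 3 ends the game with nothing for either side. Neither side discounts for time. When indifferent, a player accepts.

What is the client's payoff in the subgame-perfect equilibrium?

Round 3 (the client proposes): rejection yields 0 for the contractor; the client offers 0 and keeps 100.
Round 2 (the contractor proposes): rejecting gives the client an expected 0.5 × 100 = 50, so the contractor offers 50, keeping 50.
Round 1 (the client proposes): rejecting gives the contractor an expected 0.5 × 50 = 25. The client offers 25 and keeps 100 − 25 = 75.

75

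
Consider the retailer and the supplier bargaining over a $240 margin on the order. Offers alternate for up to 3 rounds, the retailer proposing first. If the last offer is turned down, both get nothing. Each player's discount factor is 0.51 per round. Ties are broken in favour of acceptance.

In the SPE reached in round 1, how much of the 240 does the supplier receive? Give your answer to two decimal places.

59.98

By backward induction:
Round 3 (the retailer proposes): the supplier will accept anything ≥ 0, so the retailer offers 0 and keeps 240.
Round 2 (the supplier proposes): the retailer can get 240 next round, worth 0.51 × 240 = 122.4 now. The supplier offers 122.4 and keeps 240 − 122.4 = 117.6.
Round 1 (the retailer proposes): the supplier can get 117.6 next round, worth 0.51 × 117.6 = 59.976 now. The retailer offers 59.976 and keeps 240 − 59.976 = 180.024.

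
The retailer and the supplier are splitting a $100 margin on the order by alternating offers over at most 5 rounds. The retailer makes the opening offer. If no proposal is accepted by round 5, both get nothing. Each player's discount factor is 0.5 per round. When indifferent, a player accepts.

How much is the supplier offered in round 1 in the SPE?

31.25

Round 5 (the retailer proposes): the supplier will accept anything ≥ 0, so the retailer offers 0 and keeps 100.
Round 4 (the supplier proposes): the retailer can get 100 next round, worth 0.5 × 100 = 50 now, so the supplier offers 50, keeping 50.
Round 3 (the retailer proposes): the supplier can get 50 next round, worth 0.5 × 50 = 25 now. The retailer offers 25 and keeps 100 − 25 = 75.
Round 2 (the supplier proposes): the retailer can get 75 next round, worth 0.5 × 75 = 37.5 now, so the supplier offers 37.5, keeping 62.5.
Round 1 (the retailer proposes): the supplier can get 62.5 next round, worth 0.5 × 62.5 = 31.25 now, so the retailer offers 31.25, keeping 68.75.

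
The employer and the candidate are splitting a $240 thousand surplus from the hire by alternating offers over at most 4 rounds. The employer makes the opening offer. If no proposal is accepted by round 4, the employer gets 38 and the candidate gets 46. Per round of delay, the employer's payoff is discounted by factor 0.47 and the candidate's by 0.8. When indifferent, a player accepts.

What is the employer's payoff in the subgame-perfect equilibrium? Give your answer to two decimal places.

Round 4 (the candidate proposes): the employer gets 38 if talks fail, so the candidate offers 38 and keeps 202.
Round 3 (the employer proposes): the candidate can get 202 next round, worth 0.8 × 202 = 161.6 now, so the employer offers 161.6, keeping 78.4.
Round 2 (the candidate proposes): the employer can get 78.4 next round, worth 0.47 × 78.4 = 36.848 now; the candidate offers that and keeps 203.152.
Round 1 (the employer proposes): the candidate can get 203.152 next round, worth 0.8 × 203.152 = 162.5216 now. The employer offers 162.5216 and keeps 240 − 162.5216 = 77.4784.

77.48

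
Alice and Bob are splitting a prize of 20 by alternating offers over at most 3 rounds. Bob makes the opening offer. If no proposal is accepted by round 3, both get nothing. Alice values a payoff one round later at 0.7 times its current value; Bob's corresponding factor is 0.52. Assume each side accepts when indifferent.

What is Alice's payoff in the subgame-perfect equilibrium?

Work backward from the last round.
Round 3 (Bob proposes): Alice will accept anything ≥ 0, so Bob offers 0 and keeps 20.
Round 2 (Alice proposes): Bob can get 20 next round, worth 0.52 × 20 = 10.4 now; Alice offers that and keeps 9.6.
Round 1 (Bob proposes): Alice can get 9.6 next round, worth 0.7 × 9.6 = 6.72 now; Bob offers that and keeps 13.28.

6.72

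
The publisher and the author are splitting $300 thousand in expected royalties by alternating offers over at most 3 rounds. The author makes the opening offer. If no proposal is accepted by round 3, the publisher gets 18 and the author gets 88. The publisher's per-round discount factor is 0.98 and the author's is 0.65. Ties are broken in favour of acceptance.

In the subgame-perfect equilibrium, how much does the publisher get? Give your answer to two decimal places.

Round 3 (the author proposes): the publisher gets 18 if talks fail, so the author offers 18 and keeps 282.
Round 2 (the publisher proposes): the author can get 282 next round, worth 0.65 × 282 = 183.3 now. The publisher offers 183.3 and keeps 300 − 183.3 = 116.7.
Round 1 (the author proposes): the publisher can get 116.7 next round, worth 0.98 × 116.7 = 114.366 now, so the author offers 114.366, keeping 185.634.

114.37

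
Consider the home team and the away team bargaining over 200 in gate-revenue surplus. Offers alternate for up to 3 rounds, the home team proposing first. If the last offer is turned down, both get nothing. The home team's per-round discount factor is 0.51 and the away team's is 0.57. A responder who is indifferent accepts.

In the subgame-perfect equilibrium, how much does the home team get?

144.14

Round 3 (the home team proposes): rejection yields 0 for the away team; the home team offers 0 and keeps 200.
Round 2 (the away team proposes): the home team can get 200 next round, worth 0.51 × 200 = 102 now; the away team offers that and keeps 98.
Round 1 (the home team proposes): the away team can get 98 next round, worth 0.57 × 98 = 55.86 now, so the home team offers 55.86, keeping 144.14.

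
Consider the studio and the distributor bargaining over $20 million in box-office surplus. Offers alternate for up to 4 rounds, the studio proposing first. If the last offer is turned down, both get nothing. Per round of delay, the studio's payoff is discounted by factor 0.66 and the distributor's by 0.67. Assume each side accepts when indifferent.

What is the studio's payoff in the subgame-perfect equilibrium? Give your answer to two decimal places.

Work backward from the last round.
Round 4 (the distributor proposes): rejection yields 0 for the studio; the distributor offers 0 and keeps 20.
Round 3 (the studio proposes): the distributor can get 20 next round, worth 0.67 × 20 = 13.4 now, so the studio offers 13.4, keeping 6.6.
Round 2 (the distributor proposes): the studio can get 6.6 next round, worth 0.66 × 6.6 = 4.356 now. The distributor offers 4.356 and keeps 20 − 4.356 = 15.644.
Round 1 (the studio proposes): the distributor can get 15.644 next round, worth 0.67 × 15.644 = 10.48148 now. The studio offers 10.48148 and keeps 20 − 10.48148 = 9.51852.

9.52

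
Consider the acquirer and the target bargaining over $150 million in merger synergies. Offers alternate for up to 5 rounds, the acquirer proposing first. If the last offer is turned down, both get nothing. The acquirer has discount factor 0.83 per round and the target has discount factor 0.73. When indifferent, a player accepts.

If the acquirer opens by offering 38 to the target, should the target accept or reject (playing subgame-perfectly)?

Round 5 (the acquirer proposes): the target will accept anything ≥ 0, so the acquirer offers 0 and keeps 150.
Round 4 (the target proposes): the acquirer can get 150 next round, worth 0.83 × 150 = 124.5 now, so the target offers 124.5, keeping 25.5.
Round 3 (the acquirer proposes): the target can get 25.5 next round, worth 0.73 × 25.5 = 18.615 now. The acquirer offers 18.615 and keeps 150 − 18.615 = 131.385.
Round 2 (the target proposes): the acquirer can get 131.385 next round, worth 0.83 × 131.385 = 109.04955 now. The target offers 109.04955 and keeps 150 − 109.04955 = 40.95045.
So by rejecting in round 1, the target gets 40.95045 next round, worth 0.73 × 40.95045 = 29.8938285 now.
Offer 38 ≥ 29.8938285, so the target accepts.

Accept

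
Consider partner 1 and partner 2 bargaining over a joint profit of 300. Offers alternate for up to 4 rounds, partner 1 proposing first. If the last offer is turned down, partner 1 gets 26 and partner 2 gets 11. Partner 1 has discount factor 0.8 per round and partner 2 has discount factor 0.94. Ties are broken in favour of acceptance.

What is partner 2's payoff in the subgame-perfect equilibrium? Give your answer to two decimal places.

250.09

Work backward from the last round.
Round 4 (partner 2 proposes): partner 1 gets 26 if talks fail, so partner 2 offers 26 and keeps 274.
Round 3 (partner 1 proposes): partner 2 can get 274 next round, worth 0.94 × 274 = 257.56 now. Partner 1 offers 257.56 and keeps 300 − 257.56 = 42.44.
Round 2 (partner 2 proposes): partner 1 can get 42.44 next round, worth 0.8 × 42.44 = 33.952 now, so partner 2 offers 33.952, keeping 266.048.
Round 1 (partner 1 proposes): partner 2 can get 266.048 next round, worth 0.94 × 266.048 = 250.08512 now, so partner 1 offers 250.08512, keeping 49.91488.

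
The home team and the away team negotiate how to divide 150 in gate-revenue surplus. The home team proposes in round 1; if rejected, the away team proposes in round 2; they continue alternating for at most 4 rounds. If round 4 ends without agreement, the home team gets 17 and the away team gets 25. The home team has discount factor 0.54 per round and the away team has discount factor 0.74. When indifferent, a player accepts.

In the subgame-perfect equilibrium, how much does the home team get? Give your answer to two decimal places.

59.61

Round 4 (the away team proposes): the home team gets 17 if talks fail, so the away team offers 17 and keeps 133.
Round 3 (the home team proposes): the away team can get 133 next round, worth 0.74 × 133 = 98.42 now. The home team offers 98.42 and keeps 150 − 98.42 = 51.58.
Round 2 (the away team proposes): the home team can get 51.58 next round, worth 0.54 × 51.58 = 27.8532 now; the away team offers that and keeps 122.1468.
Round 1 (the home team proposes): the away team can get 122.1468 next round, worth 0.74 × 122.1468 = 90.388632 now; the home team offers that and keeps 59.611368.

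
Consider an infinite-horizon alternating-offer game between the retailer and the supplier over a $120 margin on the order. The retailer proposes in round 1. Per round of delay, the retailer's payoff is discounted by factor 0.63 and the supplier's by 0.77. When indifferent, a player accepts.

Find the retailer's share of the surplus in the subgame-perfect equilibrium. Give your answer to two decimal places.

53.60

When the retailer proposes, the supplier accepts any offer worth at least 0.77 times what the supplier would get by proposing next round; and vice versa.
This gives x = 120 − 0.77y and y = 120 − 0.63x, where x and y are each side's share when it proposes.
Hence (1 − 0.77·0.63)x = 120(1 − 0.77), i.e. 0.5149·x = 27.6.
x ≈ 53.6026; the supplier's share is 120 − x ≈ 66.3974.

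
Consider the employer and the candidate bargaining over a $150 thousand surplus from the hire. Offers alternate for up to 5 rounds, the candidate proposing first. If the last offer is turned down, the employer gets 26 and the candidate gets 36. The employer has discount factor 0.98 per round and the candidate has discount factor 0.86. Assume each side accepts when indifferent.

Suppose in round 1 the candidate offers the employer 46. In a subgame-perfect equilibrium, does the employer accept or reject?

Reject

Round 5 (the candidate proposes): the employer gets 26 if talks fail, so the candidate offers 26 and keeps 124.
Round 4 (the employer proposes): the candidate can get 124 next round, worth 0.86 × 124 = 106.64 now, so the employer offers 106.64, keeping 43.36.
Round 3 (the candidate proposes): the employer can get 43.36 next round, worth 0.98 × 43.36 = 42.4928 now, so the candidate offers 42.4928, keeping 107.5072.
Round 2 (the employer proposes): the candidate can get 107.5072 next round, worth 0.86 × 107.5072 = 92.456192 now; the employer offers that and keeps 57.543808.
So by rejecting in round 1, the employer gets 57.543808 next round, worth 0.98 × 57.543808 = 56.39293184 now.
Offer 46 < 56.39293184, so the employer rejects.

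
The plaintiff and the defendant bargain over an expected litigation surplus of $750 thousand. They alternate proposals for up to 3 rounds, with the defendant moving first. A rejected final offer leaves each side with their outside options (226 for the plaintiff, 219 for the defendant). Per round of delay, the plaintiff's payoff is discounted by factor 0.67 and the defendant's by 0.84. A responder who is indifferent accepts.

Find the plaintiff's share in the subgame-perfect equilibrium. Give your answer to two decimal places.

207.59

By backward induction:
Round 3 (the defendant proposes): the plaintiff gets 226 if talks fail, so the defendant offers 226 and keeps 524.
Round 2 (the plaintiff proposes): the defendant can get 524 next round, worth 0.84 × 524 = 440.16 now. The plaintiff offers 440.16 and keeps 750 − 440.16 = 309.84.
Round 1 (the defendant proposes): the plaintiff can get 309.84 next round, worth 0.67 × 309.84 = 207.5928 now, so the defendant offers 207.5928, keeping 542.4072.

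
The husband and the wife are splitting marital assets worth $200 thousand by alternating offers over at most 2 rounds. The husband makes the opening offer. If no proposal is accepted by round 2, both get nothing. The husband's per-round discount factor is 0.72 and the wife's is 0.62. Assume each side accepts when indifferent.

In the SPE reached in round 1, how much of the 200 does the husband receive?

Round 2 (the wife proposes): rejection yields 0 for the husband; the wife offers 0 and keeps 200.
Round 1 (the husband proposes): the wife can get 200 next round, worth 0.62 × 200 = 124 now; the husband offers that and keeps 76.

76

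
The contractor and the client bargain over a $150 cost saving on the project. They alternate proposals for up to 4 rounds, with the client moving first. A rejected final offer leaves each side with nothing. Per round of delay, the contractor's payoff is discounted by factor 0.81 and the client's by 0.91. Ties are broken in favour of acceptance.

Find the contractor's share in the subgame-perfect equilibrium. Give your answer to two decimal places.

Work backward from the last round.
Round 4 (the contractor proposes): rejection yields 0 for the client; the contractor offers 0 and keeps 150.
Round 3 (the client proposes): the contractor can get 150 next round, worth 0.81 × 150 = 121.5 now, so the client offers 121.5, keeping 28.5.
Round 2 (the contractor proposes): the client can get 28.5 next round, worth 0.91 × 28.5 = 25.935 now; the contractor offers that and keeps 124.065.
Round 1 (the client proposes): the contractor can get 124.065 next round, worth 0.81 × 124.065 = 100.49265 now, so the client offers 100.49265, keeping 49.50735.

100.49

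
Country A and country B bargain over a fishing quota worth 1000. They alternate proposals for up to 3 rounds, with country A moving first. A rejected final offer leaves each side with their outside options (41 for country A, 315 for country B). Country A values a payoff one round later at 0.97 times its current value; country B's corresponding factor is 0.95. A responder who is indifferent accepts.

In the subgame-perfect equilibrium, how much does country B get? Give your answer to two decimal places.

Round 3 (country A proposes): country B gets 315 if talks fail, so country A offers 315 and keeps 685.
Round 2 (country B proposes): country A can get 685 next round, worth 0.97 × 685 = 664.45 now, so country B offers 664.45, keeping 335.55.
Round 1 (country A proposes): country B can get 335.55 next round, worth 0.95 × 335.55 = 318.7725 now, so country A offers 318.7725, keeping 681.2275.

318.77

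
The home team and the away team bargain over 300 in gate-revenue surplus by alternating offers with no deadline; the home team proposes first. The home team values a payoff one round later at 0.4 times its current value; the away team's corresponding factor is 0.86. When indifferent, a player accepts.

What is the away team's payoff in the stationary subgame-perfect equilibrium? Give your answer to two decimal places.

When the home team proposes, the away team accepts any offer worth at least 0.86 times what the away team would get by proposing next round; and vice versa.
This gives x = 300 − 0.86y and y = 300 − 0.4x, where x and y are each side's share when it proposes.
Hence (1 − 0.86·0.4)x = 300(1 − 0.86), i.e. 0.656·x = 42.
x ≈ 64.0244; the away team's share is 300 − x ≈ 235.9756.

235.98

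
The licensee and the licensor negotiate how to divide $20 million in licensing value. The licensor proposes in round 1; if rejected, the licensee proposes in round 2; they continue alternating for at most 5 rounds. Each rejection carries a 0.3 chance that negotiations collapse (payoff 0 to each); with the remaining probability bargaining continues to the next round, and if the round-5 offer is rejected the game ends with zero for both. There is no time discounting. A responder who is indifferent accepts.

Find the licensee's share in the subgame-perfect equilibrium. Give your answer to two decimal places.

By backward induction:
Round 5 (the licensor proposes): rejection yields 0 for the licensee; the licensor offers 0 and keeps 20.
Round 4 (the licensee proposes): rejecting gives the licensor an expected 0.7 × 20 = 14; the licensee offers that and keeps 6.
Round 3 (the licensor proposes): rejecting gives the licensee an expected 0.7 × 6 = 4.2. The licensor offers 4.2 and keeps 20 − 4.2 = 15.8.
Round 2 (the licensee proposes): rejecting gives the licensor an expected 0.7 × 15.8 = 11.06; the licensee offers that and keeps 8.94.
Round 1 (the licensor proposes): rejecting gives the licensee an expected 0.7 × 8.94 = 6.258, so the licensor offers 6.258, keeping 13.742.

6.26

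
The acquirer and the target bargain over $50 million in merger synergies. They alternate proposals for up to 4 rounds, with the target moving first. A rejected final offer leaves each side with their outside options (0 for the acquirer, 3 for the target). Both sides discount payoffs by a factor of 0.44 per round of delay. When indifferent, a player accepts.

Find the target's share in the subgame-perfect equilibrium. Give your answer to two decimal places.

By backward induction:
Round 4 (the acquirer proposes): the target gets 3 if talks fail, so the acquirer offers 3 and keeps 47.
Round 3 (the target proposes): the acquirer can get 47 next round, worth 0.44 × 47 = 20.68 now. The target offers 20.68 and keeps 50 − 20.68 = 29.32.
Round 2 (the acquirer proposes): the target can get 29.32 next round, worth 0.44 × 29.32 = 12.9008 now. The acquirer offers 12.9008 and keeps 50 − 12.9008 = 37.0992.
Round 1 (the target proposes): the acquirer can get 37.0992 next round, worth 0.44 × 37.0992 = 16.323648 now, so the target offers 16.323648, keeping 33.676352.

33.68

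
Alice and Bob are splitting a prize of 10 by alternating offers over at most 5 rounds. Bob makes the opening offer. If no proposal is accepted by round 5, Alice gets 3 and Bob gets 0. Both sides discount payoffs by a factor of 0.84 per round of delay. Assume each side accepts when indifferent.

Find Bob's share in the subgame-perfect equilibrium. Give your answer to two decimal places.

Solve by backward induction from round 5.
Round 5 (Bob proposes): Alice gets 3 if talks fail, so Bob offers 3 and keeps 7.
Round 4 (Alice proposes): Bob can get 7 next round, worth 0.84 × 7 = 5.88 now. Alice offers 5.88 and keeps 10 − 5.88 = 4.12.
Round 3 (Bob proposes): Alice can get 4.12 next round, worth 0.84 × 4.12 = 3.4608 now; Bob offers that and keeps 6.5392.
Round 2 (Alice proposes): Bob can get 6.5392 next round, worth 0.84 × 6.5392 = 5.492928 now. Alice offers 5.492928 and keeps 10 − 5.492928 = 4.507072.
Round 1 (Bob proposes): Alice can get 4.507072 next round, worth 0.84 × 4.507072 = 3.78594048 now. Bob offers 3.78594048 and keeps 10 − 3.78594048 = 6.21405952.

6.21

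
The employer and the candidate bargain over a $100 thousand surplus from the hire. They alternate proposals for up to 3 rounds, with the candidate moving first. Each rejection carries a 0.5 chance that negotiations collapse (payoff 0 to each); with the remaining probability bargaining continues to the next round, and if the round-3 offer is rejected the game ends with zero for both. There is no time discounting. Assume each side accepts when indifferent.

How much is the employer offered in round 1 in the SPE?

25

By backward induction:
Round 3 (the candidate proposes): rejection yields 0 for the employer; the candidate offers 0 and keeps 100.
Round 2 (the employer proposes): rejecting gives the candidate an expected 0.5 × 100 = 50. The employer offers 50 and keeps 100 − 50 = 50.
Round 1 (the candidate proposes): rejecting gives the employer an expected 0.5 × 50 = 25; the candidate offers that and keeps 75.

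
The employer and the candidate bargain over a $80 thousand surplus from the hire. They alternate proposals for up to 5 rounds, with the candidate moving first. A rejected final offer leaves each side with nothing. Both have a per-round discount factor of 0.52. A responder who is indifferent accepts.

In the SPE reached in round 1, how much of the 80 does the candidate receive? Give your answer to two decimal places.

Round 5 (the candidate proposes): rejection yields 0 for the employer; the candidate offers 0 and keeps 80.
Round 4 (the employer proposes): the candidate can get 80 next round, worth 0.52 × 80 = 41.6 now. The employer offers 41.6 and keeps 80 − 41.6 = 38.4.
Round 3 (the candidate proposes): the employer can get 38.4 next round, worth 0.52 × 38.4 = 19.968 now; the candidate offers that and keeps 60.032.
Round 2 (the employer proposes): the candidate can get 60.032 next round, worth 0.52 × 60.032 = 31.21664 now. The employer offers 31.21664 and keeps 80 − 31.21664 = 48.78336.
Round 1 (the candidate proposes): the employer can get 48.78336 next round, worth 0.52 × 48.78336 = 25.3673472 now; the candidate offers that and keeps 54.6326528.

54.63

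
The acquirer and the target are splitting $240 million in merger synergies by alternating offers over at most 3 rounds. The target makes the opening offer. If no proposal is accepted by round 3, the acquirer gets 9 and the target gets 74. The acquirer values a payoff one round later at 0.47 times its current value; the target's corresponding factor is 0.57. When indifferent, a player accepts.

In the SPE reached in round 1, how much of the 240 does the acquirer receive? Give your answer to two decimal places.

Round 3 (the target proposes): the acquirer gets 9 if talks fail, so the target offers 9 and keeps 231.
Round 2 (the acquirer proposes): the target can get 231 next round, worth 0.57 × 231 = 131.67 now. The acquirer offers 131.67 and keeps 240 − 131.67 = 108.33.
Round 1 (the target proposes): the acquirer can get 108.33 next round, worth 0.47 × 108.33 = 50.9151 now. The target offers 50.9151 and keeps 240 − 50.9151 = 189.0849.

50.92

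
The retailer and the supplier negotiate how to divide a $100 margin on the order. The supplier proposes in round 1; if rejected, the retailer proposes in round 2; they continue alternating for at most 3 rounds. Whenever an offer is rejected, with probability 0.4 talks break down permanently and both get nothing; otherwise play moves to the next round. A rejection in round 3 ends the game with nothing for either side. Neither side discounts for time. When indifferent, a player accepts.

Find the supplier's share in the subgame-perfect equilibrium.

76

Round 3 (the supplier proposes): the retailer will accept anything ≥ 0, so the supplier offers 0 and keeps 100.
Round 2 (the retailer proposes): rejecting gives the supplier an expected 0.6 × 100 = 60; the retailer offers that and keeps 40.
Round 1 (the supplier proposes): rejecting gives the retailer an expected 0.6 × 40 = 24, so the supplier offers 24, keeping 76.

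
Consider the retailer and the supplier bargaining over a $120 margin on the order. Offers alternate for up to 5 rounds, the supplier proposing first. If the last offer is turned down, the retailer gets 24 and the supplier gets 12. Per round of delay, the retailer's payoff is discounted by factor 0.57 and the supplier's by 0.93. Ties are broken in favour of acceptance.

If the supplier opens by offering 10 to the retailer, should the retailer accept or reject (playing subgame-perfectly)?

Round 5 (the supplier proposes): the retailer gets 24 if talks fail, so the supplier offers 24 and keeps 96.
Round 4 (the retailer proposes): the supplier can get 96 next round, worth 0.93 × 96 = 89.28 now; the retailer offers that and keeps 30.72.
Round 3 (the supplier proposes): the retailer can get 30.72 next round, worth 0.57 × 30.72 = 17.5104 now. The supplier offers 17.5104 and keeps 120 − 17.5104 = 102.4896.
Round 2 (the retailer proposes): the supplier can get 102.4896 next round, worth 0.93 × 102.4896 = 95.315328 now. The retailer offers 95.315328 and keeps 120 − 95.315328 = 24.684672.
So by rejecting in round 1, the retailer gets 24.684672 next round, worth 0.57 × 24.684672 = 14.07026304 now.
Offer 10 < 14.07026304, so the retailer rejects.

Reject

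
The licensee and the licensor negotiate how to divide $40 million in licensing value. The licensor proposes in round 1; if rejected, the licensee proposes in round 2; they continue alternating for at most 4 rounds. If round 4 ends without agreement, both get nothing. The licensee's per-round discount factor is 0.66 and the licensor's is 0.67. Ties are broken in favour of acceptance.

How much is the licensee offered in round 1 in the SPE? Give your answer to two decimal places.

20.39

Round 4 (the licensee proposes): the licensor will accept anything ≥ 0, so the licensee offers 0 and keeps 40.
Round 3 (the licensor proposes): the licensee can get 40 next round, worth 0.66 × 40 = 26.4 now; the licensor offers that and keeps 13.6.
Round 2 (the licensee proposes): the licensor can get 13.6 next round, worth 0.67 × 13.6 = 9.112 now. The licensee offers 9.112 and keeps 40 − 9.112 = 30.888.
Round 1 (the licensor proposes): the licensee can get 30.888 next round, worth 0.66 × 30.888 = 20.38608 now. The licensor offers 20.38608 and keeps 40 − 20.38608 = 19.61392.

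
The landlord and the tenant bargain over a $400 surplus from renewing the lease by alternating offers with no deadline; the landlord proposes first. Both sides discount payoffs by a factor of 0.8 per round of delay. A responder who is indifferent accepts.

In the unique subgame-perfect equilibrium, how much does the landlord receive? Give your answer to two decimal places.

222.22

In a stationary SPE each proposer offers the other exactly their discounted continuation value.
If the landlord keeps x when proposing and the tenant keeps y when proposing, then x = 400 − 0.8y and y = 400 − 0.8x.
Solving: x = 400(1 − 0.8) / (1 − 0.8·0.8) = 80 / 0.36 ≈ 222.2222.
The tenant gets 400 − 222.2222 ≈ 177.7778.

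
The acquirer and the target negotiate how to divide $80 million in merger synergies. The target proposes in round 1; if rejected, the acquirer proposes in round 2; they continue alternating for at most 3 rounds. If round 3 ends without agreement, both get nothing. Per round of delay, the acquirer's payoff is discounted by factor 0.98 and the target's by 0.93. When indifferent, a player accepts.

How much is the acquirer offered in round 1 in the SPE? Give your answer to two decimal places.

Round 3 (the target proposes): rejection yields 0 for the acquirer; the target offers 0 and keeps 80.
Round 2 (the acquirer proposes): the target can get 80 next round, worth 0.93 × 80 = 74.4 now; the acquirer offers that and keeps 5.6.
Round 1 (the target proposes): the acquirer can get 5.6 next round, worth 0.98 × 5.6 = 5.488 now; the target offers that and keeps 74.512.

5.49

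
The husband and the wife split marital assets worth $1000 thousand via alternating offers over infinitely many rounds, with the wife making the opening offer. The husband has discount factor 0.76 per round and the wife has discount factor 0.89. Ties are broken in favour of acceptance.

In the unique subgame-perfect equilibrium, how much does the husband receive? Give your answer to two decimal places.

258.34

When the wife proposes, the husband accepts any offer worth at least 0.76 times what the husband would get by proposing next round; and vice versa.
This gives x = 1000 − 0.76y and y = 1000 − 0.89x, where x and y are each side's share when it proposes.
Hence (1 − 0.76·0.89)x = 1000(1 − 0.76), i.e. 0.3236·x = 240.
x ≈ 741.6564; the husband's share is 1000 − x ≈ 258.3436.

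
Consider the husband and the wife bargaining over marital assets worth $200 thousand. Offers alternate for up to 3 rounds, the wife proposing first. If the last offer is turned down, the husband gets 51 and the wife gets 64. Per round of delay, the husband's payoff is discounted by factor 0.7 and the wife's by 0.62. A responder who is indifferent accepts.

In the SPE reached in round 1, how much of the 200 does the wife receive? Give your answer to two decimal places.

124.67

Work backward from the last round.
Round 3 (the wife proposes): the husband gets 51 if talks fail, so the wife offers 51 and keeps 149.
Round 2 (the husband proposes): the wife can get 149 next round, worth 0.62 × 149 = 92.38 now; the husband offers that and keeps 107.62.
Round 1 (the wife proposes): the husband can get 107.62 next round, worth 0.7 × 107.62 = 75.334 now; the wife offers that and keeps 124.666.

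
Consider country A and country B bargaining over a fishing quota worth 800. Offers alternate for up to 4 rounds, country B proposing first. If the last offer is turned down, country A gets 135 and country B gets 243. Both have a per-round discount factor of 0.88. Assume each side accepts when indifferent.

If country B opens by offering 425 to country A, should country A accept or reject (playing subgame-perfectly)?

Round 4 (country A proposes): country B gets 243 if talks fail, so country A offers 243 and keeps 557.
Round 3 (country B proposes): country A can get 557 next round, worth 0.88 × 557 = 490.16 now; country B offers that and keeps 309.84.
Round 2 (country A proposes): country B can get 309.84 next round, worth 0.88 × 309.84 = 272.6592 now; country A offers that and keeps 527.3408.
So by rejecting in round 1, country A gets 527.3408 next round, worth 0.88 × 527.3408 = 464.059904 now.
Offer 425 < 464.059904, so country A rejects.

Reject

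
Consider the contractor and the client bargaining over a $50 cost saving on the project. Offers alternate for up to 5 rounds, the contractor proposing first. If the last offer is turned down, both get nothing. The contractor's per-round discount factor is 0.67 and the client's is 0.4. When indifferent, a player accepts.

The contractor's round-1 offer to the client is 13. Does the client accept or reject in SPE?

Round 5 (the contractor proposes): the client will accept anything ≥ 0, so the contractor offers 0 and keeps 50.
Round 4 (the client proposes): the contractor can get 50 next round, worth 0.67 × 50 = 33.5 now; the client offers that and keeps 16.5.
Round 3 (the contractor proposes): the client can get 16.5 next round, worth 0.4 × 16.5 = 6.6 now; the contractor offers that and keeps 43.4.
Round 2 (the client proposes): the contractor can get 43.4 next round, worth 0.67 × 43.4 = 29.078 now, so the client offers 29.078, keeping 20.922.
So by rejecting in round 1, the client gets 20.922 next round, worth 0.4 × 20.922 = 8.3688 now.
Offer 13 ≥ 8.3688, so the client accepts.

Accept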